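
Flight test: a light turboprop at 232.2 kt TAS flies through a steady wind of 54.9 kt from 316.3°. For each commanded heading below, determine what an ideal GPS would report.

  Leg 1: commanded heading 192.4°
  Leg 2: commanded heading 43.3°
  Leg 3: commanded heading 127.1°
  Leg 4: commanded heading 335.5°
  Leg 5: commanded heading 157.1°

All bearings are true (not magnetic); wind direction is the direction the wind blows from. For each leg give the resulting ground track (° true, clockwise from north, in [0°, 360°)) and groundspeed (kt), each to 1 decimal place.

Leg 1: track=182.6°, groundspeed=266.7 kt
Leg 2: track=56.7°, groundspeed=235.8 kt
Leg 3: track=128.9°, groundspeed=286.5 kt
Leg 4: track=341.2°, groundspeed=181.3 kt
Leg 5: track=153.2°, groundspeed=284.2 kt

Leg 1: heading 192.4°; drift -9.8° → track 182.6°, groundspeed 266.7 kt
Leg 2: heading 43.3°; drift +13.4° → track 56.7°, groundspeed 235.8 kt
Leg 3: heading 127.1°; drift +1.8° → track 128.9°, groundspeed 286.5 kt
Leg 4: heading 335.5°; drift +5.7° → track 341.2°, groundspeed 181.3 kt
Leg 5: heading 157.1°; drift -3.9° → track 153.2°, groundspeed 284.2 kt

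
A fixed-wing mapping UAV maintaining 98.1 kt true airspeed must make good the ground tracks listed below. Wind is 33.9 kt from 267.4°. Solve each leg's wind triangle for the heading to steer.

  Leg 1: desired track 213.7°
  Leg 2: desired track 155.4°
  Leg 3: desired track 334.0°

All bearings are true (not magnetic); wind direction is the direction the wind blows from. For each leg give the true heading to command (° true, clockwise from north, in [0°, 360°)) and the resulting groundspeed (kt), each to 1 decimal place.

Leg 1: desired track 213.7°; wind correction +16.2° → command heading 229.9°, groundspeed 74.1 kt
Leg 2: desired track 155.4°; wind correction +18.7° → command heading 174.1°, groundspeed 105.6 kt
Leg 3: desired track 334.0°; wind correction -18.5° → command heading 315.5°, groundspeed 79.6 kt

Leg 1: heading=229.9°, groundspeed=74.1 kt
Leg 2: heading=174.1°, groundspeed=105.6 kt
Leg 3: heading=315.5°, groundspeed=79.6 kt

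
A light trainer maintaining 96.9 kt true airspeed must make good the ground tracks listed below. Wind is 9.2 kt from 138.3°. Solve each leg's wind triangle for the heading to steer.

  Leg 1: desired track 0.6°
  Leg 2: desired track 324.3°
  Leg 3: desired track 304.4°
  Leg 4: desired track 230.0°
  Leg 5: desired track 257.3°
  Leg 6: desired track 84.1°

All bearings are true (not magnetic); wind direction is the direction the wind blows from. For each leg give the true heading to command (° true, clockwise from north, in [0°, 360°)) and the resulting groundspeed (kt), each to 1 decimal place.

Leg 1: heading=4.3°, groundspeed=103.5 kt
Leg 2: heading=324.9°, groundspeed=106.0 kt
Leg 3: heading=303.1°, groundspeed=105.8 kt
Leg 4: heading=224.6°, groundspeed=96.7 kt
Leg 5: heading=252.5°, groundspeed=101.0 kt
Leg 6: heading=88.5°, groundspeed=91.2 kt

Leg 1: desired track 0.6°; wind correction +3.7° → command heading 4.3°, groundspeed 103.5 kt
Leg 2: desired track 324.3°; wind correction +0.6° → command heading 324.9°, groundspeed 106.0 kt
Leg 3: desired track 304.4°; wind correction -1.3° → command heading 303.1°, groundspeed 105.8 kt
Leg 4: desired track 230.0°; wind correction -5.4° → command heading 224.6°, groundspeed 96.7 kt
Leg 5: desired track 257.3°; wind correction -4.8° → command heading 252.5°, groundspeed 101.0 kt
Leg 6: desired track 84.1°; wind correction +4.4° → command heading 88.5°, groundspeed 91.2 kt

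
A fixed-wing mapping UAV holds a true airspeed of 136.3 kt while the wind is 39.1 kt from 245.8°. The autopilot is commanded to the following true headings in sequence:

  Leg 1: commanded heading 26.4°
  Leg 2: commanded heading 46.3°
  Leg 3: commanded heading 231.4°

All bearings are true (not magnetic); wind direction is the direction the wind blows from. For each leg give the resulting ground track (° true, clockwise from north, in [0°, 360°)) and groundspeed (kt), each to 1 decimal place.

Leg 1: track=34.9°, groundspeed=168.4 kt
Leg 2: track=50.6°, groundspeed=173.6 kt
Leg 3: track=225.8°, groundspeed=98.9 kt

Leg 1: heading 26.4°; drift +8.5° → track 34.9°, groundspeed 168.4 kt
Leg 2: heading 46.3°; drift +4.3° → track 50.6°, groundspeed 173.6 kt
Leg 3: heading 231.4°; drift -5.6° → track 225.8°, groundspeed 98.9 kt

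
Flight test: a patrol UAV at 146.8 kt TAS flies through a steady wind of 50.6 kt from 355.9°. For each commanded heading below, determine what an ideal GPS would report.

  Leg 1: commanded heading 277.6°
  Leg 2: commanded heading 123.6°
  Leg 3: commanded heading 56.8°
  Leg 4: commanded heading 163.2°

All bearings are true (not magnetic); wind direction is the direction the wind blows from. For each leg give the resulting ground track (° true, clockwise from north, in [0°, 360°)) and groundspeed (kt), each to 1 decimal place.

Leg 1: heading 277.6°; drift -19.9° → track 257.7°, groundspeed 145.3 kt
Leg 2: heading 123.6°; drift +12.7° → track 136.3°, groundspeed 182.2 kt
Leg 3: heading 56.8°; drift +19.9° → track 76.7°, groundspeed 129.9 kt
Leg 4: heading 163.2°; drift +3.2° → track 166.4°, groundspeed 196.5 kt

Leg 1: track=257.7°, groundspeed=145.3 kt
Leg 2: track=136.3°, groundspeed=182.2 kt
Leg 3: track=76.7°, groundspeed=129.9 kt
Leg 4: track=166.4°, groundspeed=196.5 kt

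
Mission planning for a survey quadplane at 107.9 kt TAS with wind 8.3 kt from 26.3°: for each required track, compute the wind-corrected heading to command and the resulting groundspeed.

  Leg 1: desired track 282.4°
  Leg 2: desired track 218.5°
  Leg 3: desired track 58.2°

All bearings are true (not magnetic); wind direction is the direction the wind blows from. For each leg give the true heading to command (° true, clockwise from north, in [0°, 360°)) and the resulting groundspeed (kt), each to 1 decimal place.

Leg 1: desired track 282.4°; wind correction +4.3° → command heading 286.7°, groundspeed 109.6 kt
Leg 2: desired track 218.5°; wind correction +0.9° → command heading 219.4°, groundspeed 116.0 kt
Leg 3: desired track 58.2°; wind correction -2.3° → command heading 55.9°, groundspeed 100.8 kt

Leg 1: heading=286.7°, groundspeed=109.6 kt
Leg 2: heading=219.4°, groundspeed=116.0 kt
Leg 3: heading=55.9°, groundspeed=100.8 kt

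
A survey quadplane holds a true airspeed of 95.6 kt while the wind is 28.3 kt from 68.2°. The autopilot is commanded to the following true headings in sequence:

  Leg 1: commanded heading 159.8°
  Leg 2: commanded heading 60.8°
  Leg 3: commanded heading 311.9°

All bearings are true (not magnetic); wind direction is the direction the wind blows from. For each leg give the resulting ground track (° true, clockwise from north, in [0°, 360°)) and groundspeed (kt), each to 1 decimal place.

Leg 1: heading 159.8°; drift +16.4° → track 176.2°, groundspeed 100.5 kt
Leg 2: heading 60.8°; drift -3.1° → track 57.7°, groundspeed 67.6 kt
Leg 3: heading 311.9°; drift -13.2° → track 298.7°, groundspeed 111.1 kt

Leg 1: track=176.2°, groundspeed=100.5 kt
Leg 2: track=57.7°, groundspeed=67.6 kt
Leg 3: track=298.7°, groundspeed=111.1 kt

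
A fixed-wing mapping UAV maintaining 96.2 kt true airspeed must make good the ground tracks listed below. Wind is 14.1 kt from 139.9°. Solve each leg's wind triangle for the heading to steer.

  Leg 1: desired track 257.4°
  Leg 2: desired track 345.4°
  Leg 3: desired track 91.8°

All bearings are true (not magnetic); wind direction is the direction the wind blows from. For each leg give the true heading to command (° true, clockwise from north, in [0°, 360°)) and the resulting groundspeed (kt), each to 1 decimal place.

Leg 1: heading=249.9°, groundspeed=101.9 kt
Leg 2: heading=349.0°, groundspeed=108.7 kt
Leg 3: heading=98.1°, groundspeed=86.2 kt

Leg 1: desired track 257.4°; wind correction -7.5° → command heading 249.9°, groundspeed 101.9 kt
Leg 2: desired track 345.4°; wind correction +3.6° → command heading 349.0°, groundspeed 108.7 kt
Leg 3: desired track 91.8°; wind correction +6.3° → command heading 98.1°, groundspeed 86.2 kt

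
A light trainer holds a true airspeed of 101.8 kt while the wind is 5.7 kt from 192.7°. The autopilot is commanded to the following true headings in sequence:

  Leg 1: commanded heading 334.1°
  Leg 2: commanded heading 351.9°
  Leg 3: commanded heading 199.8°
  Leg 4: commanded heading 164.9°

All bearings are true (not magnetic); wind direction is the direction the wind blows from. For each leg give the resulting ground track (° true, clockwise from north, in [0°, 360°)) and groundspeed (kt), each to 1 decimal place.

Leg 1: track=336.0°, groundspeed=106.3 kt
Leg 2: track=353.0°, groundspeed=107.1 kt
Leg 3: track=200.2°, groundspeed=96.1 kt
Leg 4: track=163.3°, groundspeed=96.8 kt

Leg 1: heading 334.1°; drift +1.9° → track 336.0°, groundspeed 106.3 kt
Leg 2: heading 351.9°; drift +1.1° → track 353.0°, groundspeed 107.1 kt
Leg 3: heading 199.8°; drift +0.4° → track 200.2°, groundspeed 96.1 kt
Leg 4: heading 164.9°; drift -1.6° → track 163.3°, groundspeed 96.8 kt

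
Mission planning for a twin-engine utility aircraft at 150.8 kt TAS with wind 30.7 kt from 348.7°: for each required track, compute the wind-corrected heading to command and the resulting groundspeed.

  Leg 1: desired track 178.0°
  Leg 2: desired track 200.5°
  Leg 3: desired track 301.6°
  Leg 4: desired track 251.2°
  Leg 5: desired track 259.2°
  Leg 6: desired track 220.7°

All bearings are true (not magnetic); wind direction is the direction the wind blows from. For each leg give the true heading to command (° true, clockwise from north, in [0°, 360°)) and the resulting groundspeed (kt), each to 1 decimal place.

Leg 1: desired track 178.0°; wind correction +1.9° → command heading 179.9°, groundspeed 181.0 kt
Leg 2: desired track 200.5°; wind correction +6.2° → command heading 206.7°, groundspeed 176.0 kt
Leg 3: desired track 301.6°; wind correction +8.6° → command heading 310.2°, groundspeed 128.2 kt
Leg 4: desired track 251.2°; wind correction +11.6° → command heading 262.8°, groundspeed 151.7 kt
Leg 5: desired track 259.2°; wind correction +11.7° → command heading 270.9°, groundspeed 147.4 kt
Leg 6: desired track 220.7°; wind correction +9.2° → command heading 229.9°, groundspeed 167.7 kt

Leg 1: heading=179.9°, groundspeed=181.0 kt
Leg 2: heading=206.7°, groundspeed=176.0 kt
Leg 3: heading=310.2°, groundspeed=128.2 kt
Leg 4: heading=262.8°, groundspeed=151.7 kt
Leg 5: heading=270.9°, groundspeed=147.4 kt
Leg 6: heading=229.9°, groundspeed=167.7 kt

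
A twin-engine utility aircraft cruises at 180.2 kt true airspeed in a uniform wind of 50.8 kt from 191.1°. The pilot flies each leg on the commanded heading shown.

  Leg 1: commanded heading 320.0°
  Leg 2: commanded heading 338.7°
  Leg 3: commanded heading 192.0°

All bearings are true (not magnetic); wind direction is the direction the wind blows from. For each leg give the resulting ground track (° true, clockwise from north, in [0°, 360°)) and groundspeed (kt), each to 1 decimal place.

Leg 1: track=330.6°, groundspeed=215.8 kt
Leg 2: track=345.7°, groundspeed=224.7 kt
Leg 3: track=192.4°, groundspeed=129.4 kt

Leg 1: heading 320.0°; drift +10.6° → track 330.6°, groundspeed 215.8 kt
Leg 2: heading 338.7°; drift +7.0° → track 345.7°, groundspeed 224.7 kt
Leg 3: heading 192.0°; drift +0.4° → track 192.4°, groundspeed 129.4 kt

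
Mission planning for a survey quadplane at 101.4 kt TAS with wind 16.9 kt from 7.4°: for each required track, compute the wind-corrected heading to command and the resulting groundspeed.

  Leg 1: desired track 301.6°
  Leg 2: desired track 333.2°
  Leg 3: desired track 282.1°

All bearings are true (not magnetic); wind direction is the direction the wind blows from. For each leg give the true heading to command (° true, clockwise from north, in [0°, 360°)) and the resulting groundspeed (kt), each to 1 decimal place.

Leg 1: desired track 301.6°; wind correction +8.7° → command heading 310.3°, groundspeed 93.3 kt
Leg 2: desired track 333.2°; wind correction +5.4° → command heading 338.6°, groundspeed 87.0 kt
Leg 3: desired track 282.1°; wind correction +9.6° → command heading 291.7°, groundspeed 98.6 kt

Leg 1: heading=310.3°, groundspeed=93.3 kt
Leg 2: heading=338.6°, groundspeed=87.0 kt
Leg 3: heading=291.7°, groundspeed=98.6 kt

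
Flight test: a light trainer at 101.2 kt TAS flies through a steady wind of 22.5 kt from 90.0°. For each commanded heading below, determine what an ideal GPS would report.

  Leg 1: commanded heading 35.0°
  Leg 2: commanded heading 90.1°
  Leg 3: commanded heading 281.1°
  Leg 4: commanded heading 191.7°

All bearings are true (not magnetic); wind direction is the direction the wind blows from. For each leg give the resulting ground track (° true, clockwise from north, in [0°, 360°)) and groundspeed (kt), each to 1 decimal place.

Leg 1: track=23.2°, groundspeed=90.2 kt
Leg 2: track=90.1°, groundspeed=78.7 kt
Leg 3: track=279.1°, groundspeed=123.4 kt
Leg 4: track=203.5°, groundspeed=108.0 kt

Leg 1: heading 35.0°; drift -11.8° → track 23.2°, groundspeed 90.2 kt
Leg 2: heading 90.1°; drift +0.0° → track 90.1°, groundspeed 78.7 kt
Leg 3: heading 281.1°; drift -2.0° → track 279.1°, groundspeed 123.4 kt
Leg 4: heading 191.7°; drift +11.8° → track 203.5°, groundspeed 108.0 kt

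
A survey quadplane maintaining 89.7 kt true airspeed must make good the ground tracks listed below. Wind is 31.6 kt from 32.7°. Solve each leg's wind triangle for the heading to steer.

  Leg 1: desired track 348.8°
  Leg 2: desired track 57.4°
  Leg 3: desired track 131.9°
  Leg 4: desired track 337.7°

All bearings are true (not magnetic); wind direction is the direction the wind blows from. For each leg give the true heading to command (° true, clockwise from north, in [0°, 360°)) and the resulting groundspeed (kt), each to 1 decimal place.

Leg 1: heading=2.9°, groundspeed=64.2 kt
Leg 2: heading=48.9°, groundspeed=60.0 kt
Leg 3: heading=111.6°, groundspeed=89.2 kt
Leg 4: heading=354.5°, groundspeed=67.8 kt

Leg 1: desired track 348.8°; wind correction +14.1° → command heading 2.9°, groundspeed 64.2 kt
Leg 2: desired track 57.4°; wind correction -8.5° → command heading 48.9°, groundspeed 60.0 kt
Leg 3: desired track 131.9°; wind correction -20.3° → command heading 111.6°, groundspeed 89.2 kt
Leg 4: desired track 337.7°; wind correction +16.8° → command heading 354.5°, groundspeed 67.8 kt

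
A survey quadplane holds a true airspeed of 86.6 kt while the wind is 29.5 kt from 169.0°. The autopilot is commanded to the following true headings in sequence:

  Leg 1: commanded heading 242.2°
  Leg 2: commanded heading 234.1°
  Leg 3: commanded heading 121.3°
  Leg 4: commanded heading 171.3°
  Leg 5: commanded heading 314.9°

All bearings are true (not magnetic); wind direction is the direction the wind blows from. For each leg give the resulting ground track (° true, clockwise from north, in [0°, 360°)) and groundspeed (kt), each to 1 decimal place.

Leg 1: heading 242.2°; drift +19.9° → track 262.1°, groundspeed 83.0 kt
Leg 2: heading 234.1°; drift +19.8° → track 253.9°, groundspeed 78.9 kt
Leg 3: heading 121.3°; drift -18.1° → track 103.2°, groundspeed 70.2 kt
Leg 4: heading 171.3°; drift +1.2° → track 172.5°, groundspeed 57.1 kt
Leg 5: heading 314.9°; drift +8.5° → track 323.4°, groundspeed 112.3 kt

Leg 1: track=262.1°, groundspeed=83.0 kt
Leg 2: track=253.9°, groundspeed=78.9 kt
Leg 3: track=103.2°, groundspeed=70.2 kt
Leg 4: track=172.5°, groundspeed=57.1 kt
Leg 5: track=323.4°, groundspeed=112.3 kt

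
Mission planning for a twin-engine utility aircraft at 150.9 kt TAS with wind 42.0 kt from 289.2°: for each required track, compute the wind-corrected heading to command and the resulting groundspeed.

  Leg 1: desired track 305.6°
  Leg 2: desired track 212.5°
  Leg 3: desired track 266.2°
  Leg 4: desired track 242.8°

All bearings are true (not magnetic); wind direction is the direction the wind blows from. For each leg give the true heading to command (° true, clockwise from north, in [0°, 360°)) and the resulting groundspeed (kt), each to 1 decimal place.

Leg 1: desired track 305.6°; wind correction -4.5° → command heading 301.1°, groundspeed 110.1 kt
Leg 2: desired track 212.5°; wind correction +15.7° → command heading 228.2°, groundspeed 135.6 kt
Leg 3: desired track 266.2°; wind correction +6.2° → command heading 272.4°, groundspeed 111.3 kt
Leg 4: desired track 242.8°; wind correction +11.6° → command heading 254.4°, groundspeed 118.8 kt

Leg 1: heading=301.1°, groundspeed=110.1 kt
Leg 2: heading=228.2°, groundspeed=135.6 kt
Leg 3: heading=272.4°, groundspeed=111.3 kt
Leg 4: heading=254.4°, groundspeed=118.8 kt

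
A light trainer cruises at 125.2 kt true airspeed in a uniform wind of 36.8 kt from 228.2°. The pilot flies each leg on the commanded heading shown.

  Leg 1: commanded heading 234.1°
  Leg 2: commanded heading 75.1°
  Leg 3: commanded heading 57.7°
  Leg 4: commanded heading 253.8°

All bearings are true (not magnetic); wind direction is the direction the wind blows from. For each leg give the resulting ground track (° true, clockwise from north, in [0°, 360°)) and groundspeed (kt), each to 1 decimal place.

Leg 1: track=236.5°, groundspeed=88.7 kt
Leg 2: track=69.1°, groundspeed=158.9 kt
Leg 3: track=55.5°, groundspeed=161.6 kt
Leg 4: track=263.6°, groundspeed=93.4 kt

Leg 1: heading 234.1°; drift +2.4° → track 236.5°, groundspeed 88.7 kt
Leg 2: heading 75.1°; drift -6.0° → track 69.1°, groundspeed 158.9 kt
Leg 3: heading 57.7°; drift -2.2° → track 55.5°, groundspeed 161.6 kt
Leg 4: heading 253.8°; drift +9.8° → track 263.6°, groundspeed 93.4 kt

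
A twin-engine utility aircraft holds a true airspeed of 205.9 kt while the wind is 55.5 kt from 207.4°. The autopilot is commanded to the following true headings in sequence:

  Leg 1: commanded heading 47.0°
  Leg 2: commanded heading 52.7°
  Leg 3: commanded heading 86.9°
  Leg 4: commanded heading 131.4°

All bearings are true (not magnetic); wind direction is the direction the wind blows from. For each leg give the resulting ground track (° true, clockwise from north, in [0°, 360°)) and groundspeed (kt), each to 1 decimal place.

Leg 1: track=42.9°, groundspeed=258.9 kt
Leg 2: track=47.4°, groundspeed=257.2 kt
Leg 3: track=75.4°, groundspeed=238.9 kt
Leg 4: track=115.8°, groundspeed=199.9 kt

Leg 1: heading 47.0°; drift -4.1° → track 42.9°, groundspeed 258.9 kt
Leg 2: heading 52.7°; drift -5.3° → track 47.4°, groundspeed 257.2 kt
Leg 3: heading 86.9°; drift -11.5° → track 75.4°, groundspeed 238.9 kt
Leg 4: heading 131.4°; drift -15.6° → track 115.8°, groundspeed 199.9 kt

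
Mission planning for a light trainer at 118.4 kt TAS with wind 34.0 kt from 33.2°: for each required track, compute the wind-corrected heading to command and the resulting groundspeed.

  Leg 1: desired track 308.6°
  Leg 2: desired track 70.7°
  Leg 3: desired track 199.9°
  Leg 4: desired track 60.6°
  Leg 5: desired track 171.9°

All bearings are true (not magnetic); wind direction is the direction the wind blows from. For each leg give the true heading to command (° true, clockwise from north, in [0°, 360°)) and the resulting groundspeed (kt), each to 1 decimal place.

Leg 1: desired track 308.6°; wind correction +16.6° → command heading 325.2°, groundspeed 110.3 kt
Leg 2: desired track 70.7°; wind correction -10.1° → command heading 60.6°, groundspeed 89.6 kt
Leg 3: desired track 199.9°; wind correction -3.8° → command heading 196.1°, groundspeed 151.2 kt
Leg 4: desired track 60.6°; wind correction -7.6° → command heading 53.0°, groundspeed 87.2 kt
Leg 5: desired track 171.9°; wind correction -10.9° → command heading 161.0°, groundspeed 141.8 kt

Leg 1: heading=325.2°, groundspeed=110.3 kt
Leg 2: heading=60.6°, groundspeed=89.6 kt
Leg 3: heading=196.1°, groundspeed=151.2 kt
Leg 4: heading=53.0°, groundspeed=87.2 kt
Leg 5: heading=161.0°, groundspeed=141.8 kt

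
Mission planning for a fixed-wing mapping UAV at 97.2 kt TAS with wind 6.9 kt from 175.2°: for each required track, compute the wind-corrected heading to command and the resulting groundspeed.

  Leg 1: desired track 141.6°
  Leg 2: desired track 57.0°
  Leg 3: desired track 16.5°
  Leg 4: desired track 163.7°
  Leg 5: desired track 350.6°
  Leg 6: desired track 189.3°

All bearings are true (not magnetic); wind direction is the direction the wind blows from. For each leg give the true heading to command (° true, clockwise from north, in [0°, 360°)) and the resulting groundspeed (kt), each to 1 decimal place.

Leg 1: desired track 141.6°; wind correction +2.3° → command heading 143.9°, groundspeed 91.4 kt
Leg 2: desired track 57.0°; wind correction +3.6° → command heading 60.6°, groundspeed 100.3 kt
Leg 3: desired track 16.5°; wind correction +1.5° → command heading 18.0°, groundspeed 103.6 kt
Leg 4: desired track 163.7°; wind correction +0.8° → command heading 164.5°, groundspeed 90.4 kt
Leg 5: desired track 350.6°; wind correction -0.3° → command heading 350.3°, groundspeed 104.1 kt
Leg 6: desired track 189.3°; wind correction -1.0° → command heading 188.3°, groundspeed 90.5 kt

Leg 1: heading=143.9°, groundspeed=91.4 kt
Leg 2: heading=60.6°, groundspeed=100.3 kt
Leg 3: heading=18.0°, groundspeed=103.6 kt
Leg 4: heading=164.5°, groundspeed=90.4 kt
Leg 5: heading=350.3°, groundspeed=104.1 kt
Leg 6: heading=188.3°, groundspeed=90.5 kt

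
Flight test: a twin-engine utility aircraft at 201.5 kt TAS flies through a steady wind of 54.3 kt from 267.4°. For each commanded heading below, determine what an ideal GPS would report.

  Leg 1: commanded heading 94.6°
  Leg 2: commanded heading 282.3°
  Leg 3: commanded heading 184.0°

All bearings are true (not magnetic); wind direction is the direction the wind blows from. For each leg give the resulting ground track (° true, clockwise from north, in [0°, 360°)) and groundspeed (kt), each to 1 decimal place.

Leg 1: track=93.1°, groundspeed=255.5 kt
Leg 2: track=287.7°, groundspeed=149.7 kt
Leg 3: track=168.6°, groundspeed=202.6 kt

Leg 1: heading 94.6°; drift -1.5° → track 93.1°, groundspeed 255.5 kt
Leg 2: heading 282.3°; drift +5.4° → track 287.7°, groundspeed 149.7 kt
Leg 3: heading 184.0°; drift -15.4° → track 168.6°, groundspeed 202.6 kt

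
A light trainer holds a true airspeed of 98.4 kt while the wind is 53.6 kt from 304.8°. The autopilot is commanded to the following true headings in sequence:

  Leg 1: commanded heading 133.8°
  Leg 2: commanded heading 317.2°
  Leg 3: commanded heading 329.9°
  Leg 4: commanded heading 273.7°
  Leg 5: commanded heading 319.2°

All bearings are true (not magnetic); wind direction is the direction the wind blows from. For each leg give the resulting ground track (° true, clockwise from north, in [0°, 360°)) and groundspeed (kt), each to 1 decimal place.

Leg 1: heading 133.8°; drift -3.2° → track 130.6°, groundspeed 151.6 kt
Leg 2: heading 317.2°; drift +14.0° → track 331.2°, groundspeed 47.5 kt
Leg 3: heading 329.9°; drift +24.5° → track 354.4°, groundspeed 54.8 kt
Leg 4: heading 273.7°; drift -27.8° → track 245.9°, groundspeed 59.4 kt
Leg 5: heading 319.2°; drift +16.0° → track 335.2°, groundspeed 48.4 kt

Leg 1: track=130.6°, groundspeed=151.6 kt
Leg 2: track=331.2°, groundspeed=47.5 kt
Leg 3: track=354.4°, groundspeed=54.8 kt
Leg 4: track=245.9°, groundspeed=59.4 kt
Leg 5: track=335.2°, groundspeed=48.4 kt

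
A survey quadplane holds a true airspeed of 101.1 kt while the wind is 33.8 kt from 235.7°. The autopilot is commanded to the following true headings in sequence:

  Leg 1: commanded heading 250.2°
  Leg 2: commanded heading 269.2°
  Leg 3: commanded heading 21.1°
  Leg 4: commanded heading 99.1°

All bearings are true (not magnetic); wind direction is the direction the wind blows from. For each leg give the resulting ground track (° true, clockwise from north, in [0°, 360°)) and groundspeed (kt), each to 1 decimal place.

Leg 1: track=257.3°, groundspeed=68.9 kt
Leg 2: track=283.6°, groundspeed=75.3 kt
Leg 3: track=29.6°, groundspeed=130.3 kt
Leg 4: track=88.6°, groundspeed=127.8 kt

Leg 1: heading 250.2°; drift +7.1° → track 257.3°, groundspeed 68.9 kt
Leg 2: heading 269.2°; drift +14.4° → track 283.6°, groundspeed 75.3 kt
Leg 3: heading 21.1°; drift +8.5° → track 29.6°, groundspeed 130.3 kt
Leg 4: heading 99.1°; drift -10.5° → track 88.6°, groundspeed 127.8 kt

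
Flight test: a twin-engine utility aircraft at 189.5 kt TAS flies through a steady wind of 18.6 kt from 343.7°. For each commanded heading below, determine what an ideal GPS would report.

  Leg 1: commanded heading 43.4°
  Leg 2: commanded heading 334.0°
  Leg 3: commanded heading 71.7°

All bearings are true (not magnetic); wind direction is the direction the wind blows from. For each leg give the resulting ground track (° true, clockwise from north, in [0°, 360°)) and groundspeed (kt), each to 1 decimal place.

Leg 1: track=48.5°, groundspeed=180.8 kt
Leg 2: track=333.0°, groundspeed=171.2 kt
Leg 3: track=77.3°, groundspeed=189.8 kt

Leg 1: heading 43.4°; drift +5.1° → track 48.5°, groundspeed 180.8 kt
Leg 2: heading 334.0°; drift -1.0° → track 333.0°, groundspeed 171.2 kt
Leg 3: heading 71.7°; drift +5.6° → track 77.3°, groundspeed 189.8 kt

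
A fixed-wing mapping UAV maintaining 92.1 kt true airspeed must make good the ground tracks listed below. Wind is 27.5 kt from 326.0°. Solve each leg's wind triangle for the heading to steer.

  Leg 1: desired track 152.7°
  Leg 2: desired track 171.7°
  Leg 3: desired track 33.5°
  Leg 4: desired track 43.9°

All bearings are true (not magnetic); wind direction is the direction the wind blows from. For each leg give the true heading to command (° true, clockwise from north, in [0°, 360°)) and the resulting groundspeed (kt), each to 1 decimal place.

Leg 1: heading=154.7°, groundspeed=119.4 kt
Leg 2: heading=179.1°, groundspeed=116.1 kt
Leg 3: heading=17.5°, groundspeed=78.0 kt
Leg 4: heading=26.9°, groundspeed=82.3 kt

Leg 1: desired track 152.7°; wind correction +2.0° → command heading 154.7°, groundspeed 119.4 kt
Leg 2: desired track 171.7°; wind correction +7.4° → command heading 179.1°, groundspeed 116.1 kt
Leg 3: desired track 33.5°; wind correction -16.0° → command heading 17.5°, groundspeed 78.0 kt
Leg 4: desired track 43.9°; wind correction -17.0° → command heading 26.9°, groundspeed 82.3 kt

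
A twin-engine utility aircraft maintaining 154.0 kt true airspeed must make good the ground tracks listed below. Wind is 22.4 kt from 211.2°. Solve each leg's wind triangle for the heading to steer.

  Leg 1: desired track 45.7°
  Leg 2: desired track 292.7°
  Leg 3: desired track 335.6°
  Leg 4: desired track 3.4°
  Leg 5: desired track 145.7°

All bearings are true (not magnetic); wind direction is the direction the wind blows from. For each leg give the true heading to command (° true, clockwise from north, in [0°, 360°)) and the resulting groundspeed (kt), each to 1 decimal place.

Leg 1: desired track 45.7°; wind correction +2.1° → command heading 47.8°, groundspeed 175.6 kt
Leg 2: desired track 292.7°; wind correction -8.3° → command heading 284.4°, groundspeed 149.1 kt
Leg 3: desired track 335.6°; wind correction -6.9° → command heading 328.7°, groundspeed 165.5 kt
Leg 4: desired track 3.4°; wind correction -3.9° → command heading 359.5°, groundspeed 173.5 kt
Leg 5: desired track 145.7°; wind correction +7.6° → command heading 153.3°, groundspeed 143.4 kt

Leg 1: heading=47.8°, groundspeed=175.6 kt
Leg 2: heading=284.4°, groundspeed=149.1 kt
Leg 3: heading=328.7°, groundspeed=165.5 kt
Leg 4: heading=359.5°, groundspeed=173.5 kt
Leg 5: heading=153.3°, groundspeed=143.4 kt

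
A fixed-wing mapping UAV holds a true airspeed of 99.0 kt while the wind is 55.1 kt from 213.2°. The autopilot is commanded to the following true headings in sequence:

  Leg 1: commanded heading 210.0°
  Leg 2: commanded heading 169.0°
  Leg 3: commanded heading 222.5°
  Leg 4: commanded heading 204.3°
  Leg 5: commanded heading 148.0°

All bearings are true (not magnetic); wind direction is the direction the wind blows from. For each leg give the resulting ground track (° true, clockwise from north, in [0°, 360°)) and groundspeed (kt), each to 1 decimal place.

Leg 1: heading 210.0°; drift -4.0° → track 206.0°, groundspeed 44.1 kt
Leg 2: heading 169.0°; drift -32.8° → track 136.2°, groundspeed 70.8 kt
Leg 3: heading 222.5°; drift +11.3° → track 233.8°, groundspeed 45.5 kt
Leg 4: heading 204.3°; drift -10.8° → track 193.5°, groundspeed 45.4 kt
Leg 5: heading 148.0°; drift -33.4° → track 114.6°, groundspeed 90.9 kt

Leg 1: track=206.0°, groundspeed=44.1 kt
Leg 2: track=136.2°, groundspeed=70.8 kt
Leg 3: track=233.8°, groundspeed=45.5 kt
Leg 4: track=193.5°, groundspeed=45.4 kt
Leg 5: track=114.6°, groundspeed=90.9 kt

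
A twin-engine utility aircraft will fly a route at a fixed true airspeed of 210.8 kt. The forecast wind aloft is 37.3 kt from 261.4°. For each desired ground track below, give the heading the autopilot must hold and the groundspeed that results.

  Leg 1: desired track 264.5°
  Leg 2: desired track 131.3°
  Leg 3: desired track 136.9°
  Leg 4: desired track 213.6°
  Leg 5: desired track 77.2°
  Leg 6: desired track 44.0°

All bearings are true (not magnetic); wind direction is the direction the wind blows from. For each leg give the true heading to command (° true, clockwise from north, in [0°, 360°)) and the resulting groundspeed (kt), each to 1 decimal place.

Leg 1: desired track 264.5°; wind correction -0.5° → command heading 264.0°, groundspeed 173.5 kt
Leg 2: desired track 131.3°; wind correction +7.8° → command heading 139.1°, groundspeed 232.9 kt
Leg 3: desired track 136.9°; wind correction +8.4° → command heading 145.3°, groundspeed 229.7 kt
Leg 4: desired track 213.6°; wind correction +7.5° → command heading 221.1°, groundspeed 183.9 kt
Leg 5: desired track 77.2°; wind correction -0.7° → command heading 76.5°, groundspeed 248.0 kt
Leg 6: desired track 44.0°; wind correction -6.2° → command heading 37.8°, groundspeed 239.2 kt

Leg 1: heading=264.0°, groundspeed=173.5 kt
Leg 2: heading=139.1°, groundspeed=232.9 kt
Leg 3: heading=145.3°, groundspeed=229.7 kt
Leg 4: heading=221.1°, groundspeed=183.9 kt
Leg 5: heading=76.5°, groundspeed=248.0 kt
Leg 6: heading=37.8°, groundspeed=239.2 kt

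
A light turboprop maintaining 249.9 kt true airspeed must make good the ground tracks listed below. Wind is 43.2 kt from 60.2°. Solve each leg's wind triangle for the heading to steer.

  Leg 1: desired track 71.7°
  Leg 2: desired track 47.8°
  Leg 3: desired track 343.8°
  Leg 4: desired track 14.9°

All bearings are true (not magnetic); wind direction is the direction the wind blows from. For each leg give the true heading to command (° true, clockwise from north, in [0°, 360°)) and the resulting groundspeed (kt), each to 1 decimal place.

Leg 1: heading=69.7°, groundspeed=207.4 kt
Leg 2: heading=49.9°, groundspeed=207.5 kt
Leg 3: heading=353.5°, groundspeed=236.2 kt
Leg 4: heading=22.0°, groundspeed=217.6 kt

Leg 1: desired track 71.7°; wind correction -2.0° → command heading 69.7°, groundspeed 207.4 kt
Leg 2: desired track 47.8°; wind correction +2.1° → command heading 49.9°, groundspeed 207.5 kt
Leg 3: desired track 343.8°; wind correction +9.7° → command heading 353.5°, groundspeed 236.2 kt
Leg 4: desired track 14.9°; wind correction +7.1° → command heading 22.0°, groundspeed 217.6 kt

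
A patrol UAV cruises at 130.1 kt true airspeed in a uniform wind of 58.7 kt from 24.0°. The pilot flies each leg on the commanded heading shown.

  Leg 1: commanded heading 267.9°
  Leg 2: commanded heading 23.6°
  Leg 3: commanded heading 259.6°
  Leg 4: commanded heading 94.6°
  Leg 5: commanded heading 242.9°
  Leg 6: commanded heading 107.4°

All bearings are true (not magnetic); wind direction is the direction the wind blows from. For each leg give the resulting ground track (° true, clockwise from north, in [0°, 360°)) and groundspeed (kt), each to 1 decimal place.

Leg 1: heading 267.9°; drift -18.7° → track 249.2°, groundspeed 164.6 kt
Leg 2: heading 23.6°; drift -0.3° → track 23.3°, groundspeed 71.4 kt
Leg 3: heading 259.6°; drift -16.5° → track 243.1°, groundspeed 170.3 kt
Leg 4: heading 94.6°; drift +26.6° → track 121.2°, groundspeed 123.7 kt
Leg 5: heading 242.9°; drift -11.8° → track 231.1°, groundspeed 179.6 kt
Leg 6: heading 107.4°; drift +25.3° → track 132.7°, groundspeed 136.4 kt

Leg 1: track=249.2°, groundspeed=164.6 kt
Leg 2: track=23.3°, groundspeed=71.4 kt
Leg 3: track=243.1°, groundspeed=170.3 kt
Leg 4: track=121.2°, groundspeed=123.7 kt
Leg 5: track=231.1°, groundspeed=179.6 kt
Leg 6: track=132.7°, groundspeed=136.4 kt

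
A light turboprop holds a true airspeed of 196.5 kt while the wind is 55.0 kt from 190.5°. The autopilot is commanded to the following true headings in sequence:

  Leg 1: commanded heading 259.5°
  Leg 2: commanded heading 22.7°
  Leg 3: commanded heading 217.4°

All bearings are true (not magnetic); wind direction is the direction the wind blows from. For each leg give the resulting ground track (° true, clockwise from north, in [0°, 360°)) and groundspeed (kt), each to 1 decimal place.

Leg 1: track=275.7°, groundspeed=184.1 kt
Leg 2: track=20.0°, groundspeed=250.5 kt
Leg 3: track=227.0°, groundspeed=149.5 kt

Leg 1: heading 259.5°; drift +16.2° → track 275.7°, groundspeed 184.1 kt
Leg 2: heading 22.7°; drift -2.7° → track 20.0°, groundspeed 250.5 kt
Leg 3: heading 217.4°; drift +9.6° → track 227.0°, groundspeed 149.5 kt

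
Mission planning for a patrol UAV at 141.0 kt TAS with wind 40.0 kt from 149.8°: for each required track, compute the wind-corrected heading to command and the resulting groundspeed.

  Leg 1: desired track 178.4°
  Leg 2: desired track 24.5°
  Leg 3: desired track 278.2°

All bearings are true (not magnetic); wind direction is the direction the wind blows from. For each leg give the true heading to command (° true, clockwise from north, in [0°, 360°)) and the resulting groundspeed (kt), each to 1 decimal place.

Leg 1: heading=170.6°, groundspeed=104.6 kt
Leg 2: heading=37.9°, groundspeed=160.3 kt
Leg 3: heading=265.4°, groundspeed=162.3 kt

Leg 1: desired track 178.4°; wind correction -7.8° → command heading 170.6°, groundspeed 104.6 kt
Leg 2: desired track 24.5°; wind correction +13.4° → command heading 37.9°, groundspeed 160.3 kt
Leg 3: desired track 278.2°; wind correction -12.8° → command heading 265.4°, groundspeed 162.3 kt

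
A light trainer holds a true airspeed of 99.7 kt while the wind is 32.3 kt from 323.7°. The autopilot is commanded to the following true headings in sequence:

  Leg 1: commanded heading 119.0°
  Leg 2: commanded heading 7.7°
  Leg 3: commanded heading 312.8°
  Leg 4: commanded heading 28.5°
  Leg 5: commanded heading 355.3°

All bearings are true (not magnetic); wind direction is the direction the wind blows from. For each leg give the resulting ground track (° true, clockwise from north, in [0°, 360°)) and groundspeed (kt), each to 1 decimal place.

Leg 1: track=125.0°, groundspeed=129.7 kt
Leg 2: track=24.1°, groundspeed=79.7 kt
Leg 3: track=307.7°, groundspeed=68.3 kt
Leg 4: track=47.3°, groundspeed=90.8 kt
Leg 5: track=8.5°, groundspeed=74.1 kt

Leg 1: heading 119.0°; drift +6.0° → track 125.0°, groundspeed 129.7 kt
Leg 2: heading 7.7°; drift +16.4° → track 24.1°, groundspeed 79.7 kt
Leg 3: heading 312.8°; drift -5.1° → track 307.7°, groundspeed 68.3 kt
Leg 4: heading 28.5°; drift +18.8° → track 47.3°, groundspeed 90.8 kt
Leg 5: heading 355.3°; drift +13.2° → track 8.5°, groundspeed 74.1 kt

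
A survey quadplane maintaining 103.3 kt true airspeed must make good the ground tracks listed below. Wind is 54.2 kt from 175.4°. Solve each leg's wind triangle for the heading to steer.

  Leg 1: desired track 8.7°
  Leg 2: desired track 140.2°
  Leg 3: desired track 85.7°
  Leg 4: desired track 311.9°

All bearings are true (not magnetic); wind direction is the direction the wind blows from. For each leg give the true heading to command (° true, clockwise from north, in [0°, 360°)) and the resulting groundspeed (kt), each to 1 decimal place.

Leg 1: desired track 8.7°; wind correction +6.9° → command heading 15.6°, groundspeed 155.3 kt
Leg 2: desired track 140.2°; wind correction +17.6° → command heading 157.8°, groundspeed 54.2 kt
Leg 3: desired track 85.7°; wind correction +31.6° → command heading 117.3°, groundspeed 87.7 kt
Leg 4: desired track 311.9°; wind correction -21.2° → command heading 290.7°, groundspeed 135.6 kt

Leg 1: heading=15.6°, groundspeed=155.3 kt
Leg 2: heading=157.8°, groundspeed=54.2 kt
Leg 3: heading=117.3°, groundspeed=87.7 kt
Leg 4: heading=290.7°, groundspeed=135.6 kt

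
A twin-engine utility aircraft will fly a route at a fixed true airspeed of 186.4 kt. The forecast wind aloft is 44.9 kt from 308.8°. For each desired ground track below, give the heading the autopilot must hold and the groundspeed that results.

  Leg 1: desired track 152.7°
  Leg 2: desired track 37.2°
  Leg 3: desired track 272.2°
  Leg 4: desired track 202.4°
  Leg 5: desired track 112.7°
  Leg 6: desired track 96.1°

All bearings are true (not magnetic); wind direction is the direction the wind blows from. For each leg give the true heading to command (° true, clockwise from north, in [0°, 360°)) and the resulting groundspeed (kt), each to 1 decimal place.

Leg 1: desired track 152.7°; wind correction +5.6° → command heading 158.3°, groundspeed 226.6 kt
Leg 2: desired track 37.2°; wind correction -13.9° → command heading 23.3°, groundspeed 179.7 kt
Leg 3: desired track 272.2°; wind correction +8.3° → command heading 280.5°, groundspeed 148.4 kt
Leg 4: desired track 202.4°; wind correction +13.4° → command heading 215.8°, groundspeed 194.0 kt
Leg 5: desired track 112.7°; wind correction -3.8° → command heading 108.9°, groundspeed 229.1 kt
Leg 6: desired track 96.1°; wind correction -7.5° → command heading 88.6°, groundspeed 222.6 kt

Leg 1: heading=158.3°, groundspeed=226.6 kt
Leg 2: heading=23.3°, groundspeed=179.7 kt
Leg 3: heading=280.5°, groundspeed=148.4 kt
Leg 4: heading=215.8°, groundspeed=194.0 kt
Leg 5: heading=108.9°, groundspeed=229.1 kt
Leg 6: heading=88.6°, groundspeed=222.6 kt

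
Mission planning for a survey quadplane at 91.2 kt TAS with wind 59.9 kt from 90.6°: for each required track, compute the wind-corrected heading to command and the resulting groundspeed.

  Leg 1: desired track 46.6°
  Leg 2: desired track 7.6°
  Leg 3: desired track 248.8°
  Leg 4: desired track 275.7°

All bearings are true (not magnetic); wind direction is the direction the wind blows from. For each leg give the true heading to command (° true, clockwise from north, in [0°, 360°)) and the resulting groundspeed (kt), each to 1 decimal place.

Leg 1: heading=73.7°, groundspeed=38.1 kt
Leg 2: heading=48.3°, groundspeed=61.9 kt
Leg 3: heading=234.7°, groundspeed=144.1 kt
Leg 4: heading=279.0°, groundspeed=150.7 kt

Leg 1: desired track 46.6°; wind correction +27.1° → command heading 73.7°, groundspeed 38.1 kt
Leg 2: desired track 7.6°; wind correction +40.7° → command heading 48.3°, groundspeed 61.9 kt
Leg 3: desired track 248.8°; wind correction -14.1° → command heading 234.7°, groundspeed 144.1 kt
Leg 4: desired track 275.7°; wind correction +3.3° → command heading 279.0°, groundspeed 150.7 kt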